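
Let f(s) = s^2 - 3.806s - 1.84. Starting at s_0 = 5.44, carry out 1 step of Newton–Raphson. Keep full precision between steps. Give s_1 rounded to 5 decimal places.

Newton update: s ← s − f(s)/f'(s).
f'(s) = 2s - 3.806
s_0 = 5.440000: f = 7.048960, f' = 7.074000 → s_1 = 5.440000 - (7.048960)/(7.074000) = 4.443540

4.44354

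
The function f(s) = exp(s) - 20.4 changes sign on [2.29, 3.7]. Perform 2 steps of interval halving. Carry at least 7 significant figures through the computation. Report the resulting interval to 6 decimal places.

f(2.290000) = -10.525062, f(3.700000) = 20.047304 (opposite signs)
step 1: m = 2.995000, f(m) = -0.414640 < 0 → root in [2.995000, 3.700000]
step 2: m = 3.347500, f(m) = 8.031566 > 0 → root in [2.995000, 3.347500]

[2.995000, 3.347500]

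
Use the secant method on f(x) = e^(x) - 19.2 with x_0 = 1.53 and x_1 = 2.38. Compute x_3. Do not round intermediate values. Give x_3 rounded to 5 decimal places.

f(x_0) = -14.581823, f(x_1) = -8.395097
x_2 = 2.380000 - (-8.395097)·(2.380000 - 1.530000)/(-8.395097 - (-14.581823)) = 3.533410; f(x_2) = 15.040534
x_3 = 3.533410 - (15.040534)·(3.533410 - 2.380000)/(15.040534 - (-8.395097)) = 2.793174; f(x_3) = -2.867224

2.79317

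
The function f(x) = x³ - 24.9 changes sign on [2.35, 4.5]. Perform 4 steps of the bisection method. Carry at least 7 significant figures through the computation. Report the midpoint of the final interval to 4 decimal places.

2.9547

f(2.350000) = -11.922125, f(4.500000) = 66.225000 (opposite signs)
step 1: m = 3.425000, f(m) = 15.277391 > 0 → root in [2.350000, 3.425000]
step 2: m = 2.887500, f(m) = -0.825018 < 0 → root in [2.887500, 3.425000]
step 3: m = 3.156250, f(m) = 6.542291 > 0 → root in [2.887500, 3.156250]
step 4: m = 3.021875, f(m) = 2.694942 > 0 → root in [2.887500, 3.021875]
Midpoint of [2.887500, 3.021875] = 2.954688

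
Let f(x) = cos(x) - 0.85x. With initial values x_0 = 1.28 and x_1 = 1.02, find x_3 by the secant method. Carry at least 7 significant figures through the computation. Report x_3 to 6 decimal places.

0.811203

f(x_0) = -0.801285, f(x_1) = -0.343634
x_2 = 1.020000 - (-0.343634)·(1.020000 - 1.280000)/(-0.343634 - (-0.801285)) = 0.824775; f(x_2) = -0.022337
x_3 = 0.824775 - (-0.022337)·(0.824775 - 1.020000)/(-0.022337 - (-0.343634)) = 0.811203; f(x_3) = -0.000896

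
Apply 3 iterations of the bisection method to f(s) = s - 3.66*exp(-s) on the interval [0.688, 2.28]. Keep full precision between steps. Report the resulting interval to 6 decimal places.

f(0.688000) = -1.151444, f(2.280000) = 1.905640 (opposite signs)
step 1: m = 1.484000, f(m) = 0.654172 > 0 → root in [0.688000, 1.484000]
step 2: m = 1.086000, f(m) = -0.149484 < 0 → root in [1.086000, 1.484000]
step 3: m = 1.285000, f(m) = 0.272459 > 0 → root in [1.086000, 1.285000]

[1.086000, 1.285000]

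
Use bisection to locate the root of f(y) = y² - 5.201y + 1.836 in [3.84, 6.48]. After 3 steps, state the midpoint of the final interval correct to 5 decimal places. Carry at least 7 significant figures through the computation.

4.66500

f(3.840000) = -3.390240, f(6.480000) = 10.123920 (opposite signs)
step 1: m = 5.160000, f(m) = 1.624440 > 0 → root in [3.840000, 5.160000]
step 2: m = 4.500000, f(m) = -1.318500 < 0 → root in [4.500000, 5.160000]
step 3: m = 4.830000, f(m) = 0.044070 > 0 → root in [4.500000, 4.830000]
Midpoint of [4.500000, 4.830000] = 4.665000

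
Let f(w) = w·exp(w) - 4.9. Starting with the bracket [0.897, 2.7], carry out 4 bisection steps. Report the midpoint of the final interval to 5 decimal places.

f(0.897000) = -2.700345, f(2.700000) = 35.275276 (opposite signs)
step 1: m = 1.798500, f(m) = 5.963983 > 0 → root in [0.897000, 1.798500]
step 2: m = 1.347750, f(m) = 0.287161 > 0 → root in [0.897000, 1.347750]
step 3: m = 1.122375, f(m) = -1.451905 < 0 → root in [1.122375, 1.347750]
step 4: m = 1.235062, f(m) = -0.653122 < 0 → root in [1.235062, 1.347750]
Midpoint of [1.235062, 1.347750] = 1.291406

1.29141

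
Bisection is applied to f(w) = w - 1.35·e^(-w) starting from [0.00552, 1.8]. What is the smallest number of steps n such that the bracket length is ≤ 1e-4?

Initial width b − a = 1.8 − 0.00552 = 1.794480.
After n steps the width is (b−a)/2^n; need (b−a)/2^n ≤ 1e-4.
So n ≥ log₂(1.794480/1e-4) = log₂(17944.8000) ≈ 14.1313.
Hence n = 15.

15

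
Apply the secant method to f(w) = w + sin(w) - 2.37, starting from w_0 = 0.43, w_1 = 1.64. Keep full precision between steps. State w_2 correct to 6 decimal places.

1.459178

f(w_0) = -1.523129, f(w_1) = 0.267606
w_2 = 1.640000 - (0.267606)·(1.640000 - 0.430000)/(0.267606 - (-1.523129)) = 1.459178; f(w_2) = 0.082956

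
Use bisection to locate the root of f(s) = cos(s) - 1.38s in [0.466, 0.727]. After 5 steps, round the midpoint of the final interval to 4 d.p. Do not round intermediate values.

f(0.466000) = 0.250293, f(0.727000) = -0.256088 (opposite signs)
step 1: m = 0.596500, f(m) = 0.004137 > 0 → root in [0.596500, 0.727000]
step 2: m = 0.661750, f(m) = -0.124297 < 0 → root in [0.596500, 0.661750]
step 3: m = 0.629125, f(m) = -0.059650 < 0 → root in [0.596500, 0.629125]
step 4: m = 0.612812, f(m) = -0.027648 < 0 → root in [0.596500, 0.612812]
step 5: m = 0.604656, f(m) = -0.011728 < 0 → root in [0.596500, 0.604656]
Midpoint of [0.596500, 0.604656] = 0.600578

0.6006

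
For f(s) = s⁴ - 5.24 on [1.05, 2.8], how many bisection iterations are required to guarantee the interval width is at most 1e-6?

Initial width b − a = 2.8 − 1.05 = 1.750000.
After n steps the width is (b−a)/2^n; need (b−a)/2^n ≤ 1e-6.
So n ≥ log₂(1.750000/1e-6) = log₂(1750000.0000) ≈ 20.7389.
Hence n = 21.

21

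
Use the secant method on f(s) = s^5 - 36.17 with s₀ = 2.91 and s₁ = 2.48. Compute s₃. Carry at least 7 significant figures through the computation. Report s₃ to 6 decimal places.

2.117389

f(s_0) = 172.502368, f(s_1) = 57.642002
s_2 = 2.480000 - (57.642002)·(2.480000 - 2.910000)/(57.642002 - (172.502368)) = 2.264207; f(s_2) = 23.338727
s_3 = 2.264207 - (23.338727)·(2.264207 - 2.480000)/(23.338727 - (57.642002)) = 2.117389; f(s_3) = 6.390177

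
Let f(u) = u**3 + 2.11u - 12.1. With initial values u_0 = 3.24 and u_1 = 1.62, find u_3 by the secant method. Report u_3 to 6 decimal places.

f(u_0) = 28.748624, f(u_1) = -4.430272
u_2 = 1.620000 - (-4.430272)·(1.620000 - 3.240000)/(-4.430272 - (28.748624)) = 1.836313; f(u_2) = -2.033244
u_3 = 1.836313 - (-2.033244)·(1.836313 - 1.620000)/(-2.033244 - (-4.430272)) = 2.019798; f(u_3) = 0.401710

2.019798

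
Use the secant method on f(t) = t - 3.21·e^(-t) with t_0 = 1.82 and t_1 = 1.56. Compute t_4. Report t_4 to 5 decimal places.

1.08504

f(t_0) = 1.299897, f(t_1) = 0.885463
t_2 = 1.560000 - (0.885463)·(1.560000 - 1.820000)/(0.885463 - (1.299897)) = 1.004495; f(t_2) = -0.171103
t_3 = 1.004495 - (-0.171103)·(1.004495 - 1.560000)/(-0.171103 - (0.885463)) = 1.094454; f(t_3) = 0.019996
t_4 = 1.094454 - (0.019996)·(1.094454 - 1.004495)/(0.019996 - (-0.171103)) = 1.085041; f(t_4) = 0.000421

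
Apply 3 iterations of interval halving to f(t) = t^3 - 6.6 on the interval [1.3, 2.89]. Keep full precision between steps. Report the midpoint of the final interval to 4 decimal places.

1.7969

f(1.300000) = -4.403000, f(2.890000) = 17.537569 (opposite signs)
step 1: m = 2.095000, f(m) = 2.595007 > 0 → root in [1.300000, 2.095000]
step 2: m = 1.697500, f(m) = -1.708643 < 0 → root in [1.697500, 2.095000]
step 3: m = 1.896250, f(m) = 0.218468 > 0 → root in [1.697500, 1.896250]
Midpoint of [1.697500, 1.896250] = 1.796875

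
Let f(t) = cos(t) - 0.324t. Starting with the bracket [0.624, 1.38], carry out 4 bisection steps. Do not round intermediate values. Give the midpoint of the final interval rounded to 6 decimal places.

1.167375

f(0.624000) = 0.609372, f(1.380000) = -0.257479 (opposite signs)
step 1: m = 1.002000, f(m) = 0.213970 > 0 → root in [1.002000, 1.380000]
step 2: m = 1.191000, f(m) = -0.015153 < 0 → root in [1.002000, 1.191000]
step 3: m = 1.096500, f(m) = 0.101447 > 0 → root in [1.096500, 1.191000]
step 4: m = 1.143750, f(m) = 0.043609 > 0 → root in [1.143750, 1.191000]
Midpoint of [1.143750, 1.191000] = 1.167375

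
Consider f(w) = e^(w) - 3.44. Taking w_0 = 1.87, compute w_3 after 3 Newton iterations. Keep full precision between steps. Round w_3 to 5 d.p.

1.23555

f'(w) = e^(w)
w_0 = 1.870000: f = 3.048296, f' = 6.488296 → w_1 = 1.870000 - (3.048296)/(6.488296) = 1.400185
w_1 = 1.400185: f = 0.615952, f' = 4.055952 → w_2 = 1.400185 - (0.615952)/(4.055952) = 1.248322
w_2 = 1.248322: f = 0.044490, f' = 3.484490 → w_3 = 1.248322 - (0.044490)/(3.484490) = 1.235554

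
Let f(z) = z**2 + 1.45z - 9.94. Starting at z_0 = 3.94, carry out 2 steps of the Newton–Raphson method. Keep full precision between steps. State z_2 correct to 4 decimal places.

Newton update: z ← z − f(z)/f'(z).
f'(z) = 2z + 1.45
z_0 = 3.940000: f = 11.296600, f' = 9.330000 → z_1 = 3.940000 - (11.296600)/(9.330000) = 2.729218
z_1 = 2.729218: f = 1.465994, f' = 6.908435 → z_2 = 2.729218 - (1.465994)/(6.908435) = 2.517014

2.5170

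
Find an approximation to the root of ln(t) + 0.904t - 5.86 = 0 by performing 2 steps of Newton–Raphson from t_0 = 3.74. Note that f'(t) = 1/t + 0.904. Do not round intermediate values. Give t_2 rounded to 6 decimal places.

4.757035

Newton update: t ← t − f(t)/f'(t).
t_0 = 3.740000: f = -1.159954, f' = 1.171380 → t_1 = 3.740000 - (-1.159954)/(1.171380) = 4.730246
t_1 = 4.730246: f = -0.029880, f' = 1.115405 → t_2 = 4.730246 - (-0.029880)/(1.115405) = 4.757035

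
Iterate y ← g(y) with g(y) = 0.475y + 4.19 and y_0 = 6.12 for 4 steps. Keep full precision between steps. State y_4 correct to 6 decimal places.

y_1 = g(6.120000) = 7.097000
y_2 = g(7.097000) = 7.561075
y_3 = g(7.561075) = 7.781511
y_4 = g(7.781511) = 7.886218

7.886218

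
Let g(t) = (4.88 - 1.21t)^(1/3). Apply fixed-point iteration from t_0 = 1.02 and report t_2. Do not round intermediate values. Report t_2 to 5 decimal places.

1.44508

t_1 = g(1.020000) = 1.539091
t_2 = g(1.539091) = 1.445080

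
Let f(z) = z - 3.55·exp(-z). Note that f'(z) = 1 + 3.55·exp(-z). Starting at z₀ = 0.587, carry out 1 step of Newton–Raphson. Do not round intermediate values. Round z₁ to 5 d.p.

Newton update: z ← z − f(z)/f'(z).
z_0 = 0.587000: f = -1.386774, f' = 2.973774 → z_1 = 0.587000 - (-1.386774)/(2.973774) = 1.053335

1.05333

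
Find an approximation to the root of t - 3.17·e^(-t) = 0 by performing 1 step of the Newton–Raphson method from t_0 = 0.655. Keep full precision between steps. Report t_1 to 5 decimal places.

1.02968

Newton update: t ← t − f(t)/f'(t).
f'(t) = 1 + 3.17·e^(-t)
t_0 = 0.655000: f = -0.991631, f' = 2.646631 → t_1 = 0.655000 - (-0.991631)/(2.646631) = 1.029677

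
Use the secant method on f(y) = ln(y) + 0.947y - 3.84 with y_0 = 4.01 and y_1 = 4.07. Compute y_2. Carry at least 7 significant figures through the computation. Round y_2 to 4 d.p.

f(y_0) = 1.346261, f(y_1) = 1.417933
y_2 = 4.070000 - (1.417933)·(4.070000 - 4.010000)/(1.417933 - (1.346261)) = 2.882978; f(y_2) = -0.050997

2.8830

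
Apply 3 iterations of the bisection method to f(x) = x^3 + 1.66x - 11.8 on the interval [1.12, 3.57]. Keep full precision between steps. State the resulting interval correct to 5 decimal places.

[1.73250, 2.03875]

f(1.120000) = -8.535872, f(3.570000) = 39.625493 (opposite signs)
step 1: m = 2.345000, f(m) = 4.987914 > 0 → root in [1.120000, 2.345000]
step 2: m = 1.732500, f(m) = -3.723854 < 0 → root in [1.732500, 2.345000]
step 3: m = 2.038750, f(m) = 0.058393 > 0 → root in [1.732500, 2.038750]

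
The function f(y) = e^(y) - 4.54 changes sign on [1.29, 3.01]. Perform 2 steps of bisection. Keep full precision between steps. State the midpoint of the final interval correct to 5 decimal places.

f(1.290000) = -0.907213, f(3.010000) = 15.747400 (opposite signs)
step 1: m = 2.150000, f(m) = 4.044858 > 0 → root in [1.290000, 2.150000]
step 2: m = 1.720000, f(m) = 1.044528 > 0 → root in [1.290000, 1.720000]
Midpoint of [1.290000, 1.720000] = 1.505000

1.50500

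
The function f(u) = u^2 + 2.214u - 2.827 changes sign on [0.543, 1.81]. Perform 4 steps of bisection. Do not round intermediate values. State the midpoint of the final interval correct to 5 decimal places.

f(0.543000) = -1.329949, f(1.810000) = 4.456440 (opposite signs)
step 1: m = 1.176500, f(m) = 1.161923 > 0 → root in [0.543000, 1.176500]
step 2: m = 0.859750, f(m) = -0.184343 < 0 → root in [0.859750, 1.176500]
step 3: m = 1.018125, f(m) = 0.463707 > 0 → root in [0.859750, 1.018125]
step 4: m = 0.938937, f(m) = 0.133411 > 0 → root in [0.859750, 0.938937]
Midpoint of [0.859750, 0.938937] = 0.899344

0.89934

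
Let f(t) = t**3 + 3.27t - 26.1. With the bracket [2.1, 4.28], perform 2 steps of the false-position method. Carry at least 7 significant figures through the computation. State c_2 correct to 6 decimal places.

False-position update: c = (a·f(b) − b·f(a))/(f(b) − f(a)); replace the endpoint whose sign matches f(c).
f(2.100000) = -9.972000, f(4.280000) = 66.298352
step 1: c = 2.385025, f(c) = -4.734124 < 0 → new bracket [2.385025, 4.280000]
step 2: c = 2.511320, f(c) = -2.049770 < 0 → new bracket [2.511320, 4.280000]

2.511320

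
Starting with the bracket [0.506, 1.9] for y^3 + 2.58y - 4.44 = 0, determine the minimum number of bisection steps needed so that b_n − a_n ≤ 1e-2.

Initial width b − a = 1.9 − 0.506 = 1.394000.
After n steps the width is (b−a)/2^n; need (b−a)/2^n ≤ 1e-2.
So n ≥ log₂(1.394000/1e-2) = log₂(139.4000) ≈ 7.1231.
Hence n = 8.

8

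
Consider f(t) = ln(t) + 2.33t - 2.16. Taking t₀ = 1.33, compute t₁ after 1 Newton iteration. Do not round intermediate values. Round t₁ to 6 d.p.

f'(t) = 1/t + 2.33
t_0 = 1.330000: f = 1.224079, f' = 3.081880 → t_1 = 1.330000 - (1.224079)/(3.081880) = 0.932814

0.932814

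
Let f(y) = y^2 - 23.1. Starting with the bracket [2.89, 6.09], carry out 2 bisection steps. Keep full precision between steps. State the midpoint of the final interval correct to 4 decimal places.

4.8900

f(2.890000) = -14.747900, f(6.090000) = 13.988100 (opposite signs)
step 1: m = 4.490000, f(m) = -2.939900 < 0 → root in [4.490000, 6.090000]
step 2: m = 5.290000, f(m) = 4.884100 > 0 → root in [4.490000, 5.290000]
Midpoint of [4.490000, 5.290000] = 4.890000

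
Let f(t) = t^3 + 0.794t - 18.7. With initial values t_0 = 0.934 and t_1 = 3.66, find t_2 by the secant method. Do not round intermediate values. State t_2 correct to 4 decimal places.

1.8617

f(t_0) = -17.143623, f(t_1) = 33.233936
t_2 = 3.660000 - (33.233936)·(3.660000 - 0.934000)/(33.233936 - (-17.143623)) = 1.861665; f(t_2) = -10.769682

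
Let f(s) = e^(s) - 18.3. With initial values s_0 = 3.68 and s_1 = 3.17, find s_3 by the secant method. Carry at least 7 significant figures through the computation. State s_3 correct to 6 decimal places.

f(s_0) = 21.346394, f(s_1) = 5.507484
s_2 = 3.170000 - (5.507484)·(3.170000 - 3.680000)/(5.507484 - (21.346394)) = 2.992663; f(s_2) = 1.638718
s_3 = 2.992663 - (1.638718)·(2.992663 - 3.170000)/(1.638718 - (5.507484)) = 2.917548; f(s_3) = 0.195878

2.917548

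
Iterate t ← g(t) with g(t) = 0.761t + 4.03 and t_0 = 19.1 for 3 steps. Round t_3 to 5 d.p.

t_1 = g(19.100000) = 18.565100
t_2 = g(18.565100) = 18.158041
t_3 = g(18.158041) = 17.848269

17.84827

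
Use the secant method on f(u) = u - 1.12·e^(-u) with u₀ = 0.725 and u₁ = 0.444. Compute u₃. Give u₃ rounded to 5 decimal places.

Secant update: u_(k+1) = u_k − f(u_k)·(u_k − u_(k-1))/(f(u_k) − f(u_(k-1))).
f(u_0) = 0.182556, f(u_1) = -0.274441
u_2 = 0.444000 - (-0.274441)·(0.444000 - 0.725000)/(-0.274441 - (0.182556)) = 0.612749; f(u_2) = 0.005867
u_3 = 0.612749 - (0.005867)·(0.612749 - 0.444000)/(0.005867 - (-0.274441)) = 0.609217; f(u_3) = 0.000188

0.60922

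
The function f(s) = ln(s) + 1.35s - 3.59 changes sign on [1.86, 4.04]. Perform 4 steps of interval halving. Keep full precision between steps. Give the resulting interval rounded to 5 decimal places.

[1.99625, 2.13250]

f(1.860000) = -0.458424, f(4.040000) = 3.260245 (opposite signs)
step 1: m = 2.950000, f(m) = 1.474305 > 0 → root in [1.860000, 2.950000]
step 2: m = 2.405000, f(m) = 0.534300 > 0 → root in [1.860000, 2.405000]
step 3: m = 2.132500, f(m) = 0.046170 > 0 → root in [1.860000, 2.132500]
step 4: m = 1.996250, f(m) = -0.203792 < 0 → root in [1.996250, 2.132500]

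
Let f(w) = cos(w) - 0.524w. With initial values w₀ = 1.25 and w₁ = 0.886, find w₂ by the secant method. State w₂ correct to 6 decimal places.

1.006575

f(w_0) = -0.339678, f(w_1) = 0.168251
w_2 = 0.886000 - (0.168251)·(0.886000 - 1.250000)/(0.168251 - (-0.339678)) = 1.006575; f(w_2) = 0.007313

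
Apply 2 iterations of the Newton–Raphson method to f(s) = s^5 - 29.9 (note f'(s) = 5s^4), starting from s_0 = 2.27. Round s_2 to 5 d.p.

s_0 = 2.270000: f = 30.373899, f' = 132.761892 → s_1 = 2.270000 - (30.373899)/(132.761892) = 2.041215
s_1 = 2.041215: f = 5.535943, f' = 86.801095 → s_2 = 2.041215 - (5.535943)/(86.801095) = 1.977438

1.97744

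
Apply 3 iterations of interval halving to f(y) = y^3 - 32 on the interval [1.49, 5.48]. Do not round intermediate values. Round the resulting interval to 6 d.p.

[2.986250, 3.485000]

f(1.490000) = -28.692051, f(5.480000) = 132.566592 (opposite signs)
step 1: m = 3.485000, f(m) = 10.326109 > 0 → root in [1.490000, 3.485000]
step 2: m = 2.487500, f(m) = -16.608205 < 0 → root in [2.487500, 3.485000]
step 3: m = 2.986250, f(m) = -5.369551 < 0 → root in [2.986250, 3.485000]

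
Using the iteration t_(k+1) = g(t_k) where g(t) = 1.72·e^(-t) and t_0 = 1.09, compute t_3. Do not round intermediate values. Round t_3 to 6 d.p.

t_1 = g(1.090000) = 0.578292
t_2 = g(0.578292) = 0.964671
t_3 = g(0.964671) = 0.655507

0.655507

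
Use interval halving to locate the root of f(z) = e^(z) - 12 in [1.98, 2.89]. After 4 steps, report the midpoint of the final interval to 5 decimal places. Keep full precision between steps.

2.46344

f(1.980000) = -4.757257, f(2.890000) = 5.993310 (opposite signs)
step 1: m = 2.435000, f(m) = -0.584181 < 0 → root in [2.435000, 2.890000]
step 2: m = 2.662500, f(m) = 2.332075 > 0 → root in [2.435000, 2.662500]
step 3: m = 2.548750, f(m) = 0.791105 > 0 → root in [2.435000, 2.548750]
step 4: m = 2.491875, f(m) = 0.083912 > 0 → root in [2.435000, 2.491875]
Midpoint of [2.435000, 2.491875] = 2.463438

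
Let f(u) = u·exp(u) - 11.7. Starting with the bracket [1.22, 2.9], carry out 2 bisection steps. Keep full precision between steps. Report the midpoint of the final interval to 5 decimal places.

1.85000

f(1.220000) = -7.567631, f(2.900000) = 41.005022 (opposite signs)
step 1: m = 2.060000, f(m) = 4.462698 > 0 → root in [1.220000, 2.060000]
step 2: m = 1.640000, f(m) = -3.245522 < 0 → root in [1.640000, 2.060000]
Midpoint of [1.640000, 2.060000] = 1.850000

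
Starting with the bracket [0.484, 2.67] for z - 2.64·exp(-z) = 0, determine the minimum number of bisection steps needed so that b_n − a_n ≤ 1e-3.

Initial width b − a = 2.67 − 0.484 = 2.186000.
After n steps the width is (b−a)/2^n; need (b−a)/2^n ≤ 1e-3.
So n ≥ log₂(2.186000/1e-3) = log₂(2186.0000) ≈ 11.0941.
Hence n = 12.

12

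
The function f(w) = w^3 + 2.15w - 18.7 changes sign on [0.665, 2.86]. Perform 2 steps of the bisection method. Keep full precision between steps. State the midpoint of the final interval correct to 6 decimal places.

2.585625

f(0.665000) = -16.976170, f(2.860000) = 10.842656 (opposite signs)
step 1: m = 1.762500, f(m) = -9.435584 < 0 → root in [1.762500, 2.860000]
step 2: m = 2.311250, f(m) = -1.384400 < 0 → root in [2.311250, 2.860000]
Midpoint of [2.311250, 2.860000] = 2.585625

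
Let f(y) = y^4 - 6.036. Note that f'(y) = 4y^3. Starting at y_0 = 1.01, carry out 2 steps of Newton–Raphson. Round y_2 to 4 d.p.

1.8041

Newton update: y ← y − f(y)/f'(y).
y_0 = 1.010000: f = -4.995396, f' = 4.121204 → y_1 = 1.010000 - (-4.995396)/(4.121204) = 2.222121
y_1 = 2.222121: f = 18.346063, f' = 43.889722 → y_2 = 2.222121 - (18.346063)/(43.889722) = 1.804117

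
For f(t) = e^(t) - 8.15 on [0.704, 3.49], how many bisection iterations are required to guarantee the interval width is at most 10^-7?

25

Initial width b − a = 3.49 − 0.704 = 2.786000.
After n steps the width is (b−a)/2^n; need (b−a)/2^n ≤ 10^-7.
So n ≥ log₂(2.786000/10^-7) = log₂(27860000.0000) ≈ 24.7317.
Hence n = 25.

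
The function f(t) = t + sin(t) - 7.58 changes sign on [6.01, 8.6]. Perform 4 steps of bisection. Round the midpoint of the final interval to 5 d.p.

f(6.010000) = -1.839800, f(8.600000) = 1.754397 (opposite signs)
step 1: m = 7.305000, f(m) = 0.578056 > 0 → root in [6.010000, 7.305000]
step 2: m = 6.657500, f(m) = -0.556865 < 0 → root in [6.657500, 7.305000]
step 3: m = 6.981250, f(m) = 0.043986 > 0 → root in [6.657500, 6.981250]
step 4: m = 6.819375, f(m) = -0.249761 < 0 → root in [6.819375, 6.981250]
Midpoint of [6.819375, 6.981250] = 6.900312

6.90031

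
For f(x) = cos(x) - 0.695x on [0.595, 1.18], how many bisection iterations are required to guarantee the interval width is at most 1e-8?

26

Initial width b − a = 1.18 − 0.595 = 0.585000.
After n steps the width is (b−a)/2^n; need (b−a)/2^n ≤ 1e-8.
So n ≥ log₂(0.585000/1e-8) = log₂(58500000.0000) ≈ 25.8019.
Hence n = 26.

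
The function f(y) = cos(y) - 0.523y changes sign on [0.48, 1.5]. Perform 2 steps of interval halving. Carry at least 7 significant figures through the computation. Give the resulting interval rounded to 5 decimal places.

[0.99000, 1.24500]

f(0.480000) = 0.635955, f(1.500000) = -0.713763 (opposite signs)
step 1: m = 0.990000, f(m) = 0.030920 > 0 → root in [0.990000, 1.500000]
step 2: m = 1.245000, f(m) = -0.331072 < 0 → root in [0.990000, 1.245000]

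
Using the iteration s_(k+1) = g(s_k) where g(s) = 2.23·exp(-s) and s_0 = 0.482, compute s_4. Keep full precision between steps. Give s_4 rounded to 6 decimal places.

s_1 = g(0.482000) = 1.377130
s_2 = g(1.377130) = 0.562633
s_3 = g(0.562633) = 1.270447
s_4 = g(1.270447) = 0.625975

0.625975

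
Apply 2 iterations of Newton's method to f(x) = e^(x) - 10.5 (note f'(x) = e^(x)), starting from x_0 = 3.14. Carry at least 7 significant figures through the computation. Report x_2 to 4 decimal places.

2.3787

x_0 = 3.140000: f = 12.603867, f' = 23.103867 → x_1 = 3.140000 - (12.603867)/(23.103867) = 2.594469
x_1 = 2.594469: f = 2.889481, f' = 13.389481 → x_2 = 2.594469 - (2.889481)/(13.389481) = 2.378667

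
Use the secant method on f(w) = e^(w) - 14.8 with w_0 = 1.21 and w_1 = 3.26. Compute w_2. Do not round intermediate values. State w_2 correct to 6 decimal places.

f(w_0) = -11.446515, f(w_1) = 11.249537
w_2 = 3.260000 - (11.249537)·(3.260000 - 1.210000)/(11.249537 - (-11.446515)) = 2.243896; f(w_2) = -5.370002

2.243896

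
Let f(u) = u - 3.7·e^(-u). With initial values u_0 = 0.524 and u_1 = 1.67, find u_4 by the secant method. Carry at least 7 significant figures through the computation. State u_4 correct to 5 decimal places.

1.16022

f(u_0) = -1.666945, f(u_1) = 0.973486
u_2 = 1.670000 - (0.973486)·(1.670000 - 0.524000)/(0.973486 - (-1.666945)) = 1.247488; f(u_2) = 0.184753
u_3 = 1.247488 - (0.184753)·(1.247488 - 1.670000)/(0.184753 - (0.973486)) = 1.148518; f(u_3) = -0.024775
u_4 = 1.148518 - (-0.024775)·(1.148518 - 1.247488)/(-0.024775 - (0.184753)) = 1.160221; f(u_4) = 0.000578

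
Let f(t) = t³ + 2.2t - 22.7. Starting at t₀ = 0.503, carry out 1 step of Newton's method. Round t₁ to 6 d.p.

7.757458

f'(t) = 3t² + 2.2
t_0 = 0.503000: f = -21.466136, f' = 2.959027 → t_1 = 0.503000 - (-21.466136)/(2.959027) = 7.757458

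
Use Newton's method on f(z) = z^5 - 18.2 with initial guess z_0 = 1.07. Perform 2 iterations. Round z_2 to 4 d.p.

Newton update: z ← z − f(z)/f'(z).
f'(z) = 5z^4
z_0 = 1.070000: f = -16.797448, f' = 6.553980 → z_1 = 1.070000 - (-16.797448)/(6.553980) = 3.632939
z_1 = 3.632939: f = 614.634683, f' = 870.968047 → z_2 = 3.632939 - (614.634683)/(870.968047) = 2.927247

2.9272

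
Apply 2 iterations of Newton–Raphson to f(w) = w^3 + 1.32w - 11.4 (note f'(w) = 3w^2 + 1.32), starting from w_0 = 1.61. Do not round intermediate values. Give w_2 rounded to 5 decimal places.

w_0 = 1.610000: f = -5.101519, f' = 9.096300 → w_1 = 1.610000 - (-5.101519)/(9.096300) = 2.170835
w_1 = 2.170835: f = 1.695608, f' = 15.457567 → w_2 = 2.170835 - (1.695608)/(15.457567) = 2.061140

2.06114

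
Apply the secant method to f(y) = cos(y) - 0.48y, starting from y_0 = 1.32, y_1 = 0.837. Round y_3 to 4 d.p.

1.0457

f(y_0) = -0.385425, f(y_1) = 0.267934
y_2 = 0.837000 - (0.267934)·(0.837000 - 1.320000)/(0.267934 - (-0.385425)) = 1.035072; f(y_2) = 0.013629
y_3 = 1.035072 - (0.013629)·(1.035072 - 0.837000)/(0.013629 - (0.267934)) = 1.045688; f(y_3) = -0.000623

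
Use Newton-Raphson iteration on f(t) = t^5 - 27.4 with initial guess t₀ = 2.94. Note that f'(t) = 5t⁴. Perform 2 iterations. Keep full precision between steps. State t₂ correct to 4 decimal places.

Newton update: t ← t − f(t)/f'(t).
t_0 = 2.940000: f = 192.252754, f' = 373.559105 → t_1 = 2.940000 - (192.252754)/(373.559105) = 2.425349
t_1 = 2.425349: f = 56.521021, f' = 173.008169 → t_2 = 2.425349 - (56.521021)/(173.008169) = 2.098653

2.0987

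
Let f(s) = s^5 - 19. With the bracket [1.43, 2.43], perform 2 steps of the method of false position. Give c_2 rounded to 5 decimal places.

False-position update: c = (a·f(b) − b·f(a))/(f(b) − f(a)); replace the endpoint whose sign matches f(c).
f(1.430000) = -13.020289, f(2.430000) = 65.728861
step 1: c = 1.595339, f(c) = -8.666091 < 0 → new bracket [1.595339, 2.430000]
step 2: c = 1.692566, f(c) = -5.109154 < 0 → new bracket [1.692566, 2.430000]

1.69257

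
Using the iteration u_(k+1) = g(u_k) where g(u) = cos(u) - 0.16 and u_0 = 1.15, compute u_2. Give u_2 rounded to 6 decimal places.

0.809286

u_1 = g(1.150000) = 0.248487
u_2 = g(0.248487) = 0.809286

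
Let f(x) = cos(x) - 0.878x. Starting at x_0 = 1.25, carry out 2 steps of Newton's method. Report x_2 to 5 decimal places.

f'(x) = -sin(x) - 0.878
x_0 = 1.250000: f = -0.782178, f' = -1.826985 → x_1 = 1.250000 - (-0.782178)/(-1.826985) = 0.821875
x_1 = 0.821875: f = -0.040757, f' = -1.610424 → x_2 = 0.821875 - (-0.040757)/(-1.610424) = 0.796567

0.79657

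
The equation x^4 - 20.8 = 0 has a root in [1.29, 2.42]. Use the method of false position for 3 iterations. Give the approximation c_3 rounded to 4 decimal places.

False-position update: c = (a·f(b) − b·f(a))/(f(b) − f(a)); replace the endpoint whose sign matches f(c).
f(1.290000) = -18.030771, f(2.420000) = 13.497421
step 1: c = 1.936240, f(c) = -6.744816 < 0 → new bracket [1.936240, 2.420000]
step 2: c = 2.097431, f(c) = -1.446887 < 0 → new bracket [2.097431, 2.420000]
step 3: c = 2.128662, f(c) = -0.268217 < 0 → new bracket [2.128662, 2.420000]

2.1287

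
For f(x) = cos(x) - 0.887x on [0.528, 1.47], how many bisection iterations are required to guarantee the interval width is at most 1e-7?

Initial width b − a = 1.47 − 0.528 = 0.942000.
After n steps the width is (b−a)/2^n; need (b−a)/2^n ≤ 1e-7.
So n ≥ log₂(0.942000/1e-7) = log₂(9420000.0000) ≈ 23.1673.
Hence n = 24.

24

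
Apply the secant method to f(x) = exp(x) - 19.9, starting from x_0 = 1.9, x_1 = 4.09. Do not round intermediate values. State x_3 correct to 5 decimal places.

2.73081

f(x_0) = -13.214106, f(x_1) = 39.839892
x_2 = 4.090000 - (39.839892)·(4.090000 - 1.900000)/(39.839892 - (-13.214106)) = 2.445461; f(x_2) = -8.364133
x_3 = 2.445461 - (-8.364133)·(2.445461 - 4.090000)/(-8.364133 - (39.839892)) = 2.730814; f(x_3) = -4.554632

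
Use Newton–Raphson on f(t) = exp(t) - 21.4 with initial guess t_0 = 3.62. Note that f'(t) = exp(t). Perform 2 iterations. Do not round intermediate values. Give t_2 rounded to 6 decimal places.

t_0 = 3.620000: f = 15.937568, f' = 37.337568 → t_1 = 3.620000 - (15.937568)/(37.337568) = 3.193149
t_1 = 3.193149: f = 2.965039, f' = 24.365039 → t_2 = 3.193149 - (2.965039)/(24.365039) = 3.071457

3.071457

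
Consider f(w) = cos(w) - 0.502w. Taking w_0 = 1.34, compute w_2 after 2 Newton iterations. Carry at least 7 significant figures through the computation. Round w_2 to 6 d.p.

1.028372

Newton update: w ← w − f(w)/f'(w).
f'(w) = -sin(w) - 0.502
w_0 = 1.340000: f = -0.443927, f' = -1.475485 → w_1 = 1.340000 - (-0.443927)/(-1.475485) = 1.039131
w_1 = 1.039131: f = -0.014675, f' = -1.363964 → w_2 = 1.039131 - (-0.014675)/(-1.363964) = 1.028372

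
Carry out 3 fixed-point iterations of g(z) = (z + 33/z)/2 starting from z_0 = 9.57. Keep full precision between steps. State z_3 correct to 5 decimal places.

z_1 = g(9.570000) = 6.509138
z_2 = g(6.509138) = 5.789467
z_3 = g(5.789467) = 5.744737

5.74474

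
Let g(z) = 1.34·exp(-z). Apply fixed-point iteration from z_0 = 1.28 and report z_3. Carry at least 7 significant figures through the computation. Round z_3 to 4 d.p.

z_1 = g(1.280000) = 0.372570
z_2 = g(0.372570) = 0.923208
z_3 = g(0.923208) = 0.532305

0.5323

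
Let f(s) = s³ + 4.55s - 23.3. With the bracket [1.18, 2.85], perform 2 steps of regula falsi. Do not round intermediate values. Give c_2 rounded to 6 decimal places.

2.296858

False-position update: c = (a·f(b) − b·f(a))/(f(b) − f(a)); replace the endpoint whose sign matches f(c).
f(1.180000) = -16.287968, f(2.850000) = 12.816625
step 1: c = 2.114592, f(c) = -4.223218 < 0 → new bracket [2.114592, 2.850000]
step 2: c = 2.296858, f(c) = -0.732093 < 0 → new bracket [2.296858, 2.850000]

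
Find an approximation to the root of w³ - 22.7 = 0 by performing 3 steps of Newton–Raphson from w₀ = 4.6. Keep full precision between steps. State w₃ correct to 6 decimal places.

2.834607

Newton update: w ← w − f(w)/f'(w).
f'(w) = 3w²
w_0 = 4.600000: f = 74.636000, f' = 63.480000 → w_1 = 4.600000 - (74.636000)/(63.480000) = 3.424260
w_1 = 3.424260: f = 17.451341, f' = 35.176662 → w_2 = 3.424260 - (17.451341)/(35.176662) = 2.928154
w_2 = 2.928154: f = 2.406243, f' = 25.722257 → w_3 = 2.928154 - (2.406243)/(25.722257) = 2.834607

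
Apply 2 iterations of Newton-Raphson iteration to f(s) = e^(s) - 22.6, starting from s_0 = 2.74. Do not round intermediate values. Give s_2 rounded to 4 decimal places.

3.1212

Newton update: s ← s − f(s)/f'(s).
f'(s) = e^(s)
s_0 = 2.740000: f = -7.113015, f' = 15.486985 → s_1 = 2.740000 - (-7.113015)/(15.486985) = 3.199290
s_1 = 3.199290: f = 1.915114, f' = 24.515114 → s_2 = 3.199290 - (1.915114)/(24.515114) = 3.121170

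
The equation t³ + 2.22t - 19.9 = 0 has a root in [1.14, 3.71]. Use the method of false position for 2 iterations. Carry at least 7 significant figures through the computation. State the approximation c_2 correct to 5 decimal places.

f(1.140000) = -15.887656, f(3.710000) = 39.401011
step 1: c = 1.878511, f(c) = -9.100812 < 0 → new bracket [1.878511, 3.710000]
step 2: c = 2.222169, f(c) = -3.993640 < 0 → new bracket [2.222169, 3.710000]

2.22217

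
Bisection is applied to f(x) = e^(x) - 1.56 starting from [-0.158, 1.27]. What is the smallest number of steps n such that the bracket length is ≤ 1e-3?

Initial width b − a = 1.27 − -0.158 = 1.428000.
After n steps the width is (b−a)/2^n; need (b−a)/2^n ≤ 1e-3.
So n ≥ log₂(1.428000/1e-3) = log₂(1428.0000) ≈ 10.4798.
Hence n = 11.

11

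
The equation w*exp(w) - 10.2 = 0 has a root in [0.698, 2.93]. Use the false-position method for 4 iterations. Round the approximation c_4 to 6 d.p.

False-position update: c = (a·f(b) − b·f(a))/(f(b) − f(a)); replace the endpoint whose sign matches f(c).
f(0.698000) = -8.797209, f(2.930000) = 44.671957
step 1: c = 1.065228, f(c) = -7.109241 < 0 → new bracket [1.065228, 2.930000]
step 2: c = 1.321250, f(c) = -5.247821 < 0 → new bracket [1.321250, 2.930000]
step 3: c = 1.490370, f(c) = -3.584642 < 0 → new bracket [1.490370, 2.930000]
step 4: c = 1.597310, f(c) = -2.309729 < 0 → new bracket [1.597310, 2.930000]

1.597310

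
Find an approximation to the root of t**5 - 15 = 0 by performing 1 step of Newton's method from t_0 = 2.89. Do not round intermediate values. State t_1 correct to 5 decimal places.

2.35501

Newton update: t ← t − f(t)/f'(t).
f'(t) = 5t**4
t_0 = 2.890000: f = 186.599390, f' = 348.787872 → t_1 = 2.890000 - (186.599390)/(348.787872) = 2.355006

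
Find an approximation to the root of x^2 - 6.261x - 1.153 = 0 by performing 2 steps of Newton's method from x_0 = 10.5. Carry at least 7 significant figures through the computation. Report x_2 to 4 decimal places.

6.5813

f'(x) = 2x - 6.261
x_0 = 10.500000: f = 43.356500, f' = 14.739000 → x_1 = 10.500000 - (43.356500)/(14.739000) = 7.558383
x_1 = 7.558383: f = 8.653113, f' = 8.855765 → x_2 = 7.558383 - (8.653113)/(8.855765) = 6.581266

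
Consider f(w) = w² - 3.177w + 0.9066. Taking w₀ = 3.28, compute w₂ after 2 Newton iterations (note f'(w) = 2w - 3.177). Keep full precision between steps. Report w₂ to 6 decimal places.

w_0 = 3.280000: f = 1.244440, f' = 3.383000 → w_1 = 3.280000 - (1.244440)/(3.383000) = 2.912149
w_1 = 2.912149: f = 0.135314, f' = 2.647298 → w_2 = 2.912149 - (0.135314)/(2.647298) = 2.861035

2.861035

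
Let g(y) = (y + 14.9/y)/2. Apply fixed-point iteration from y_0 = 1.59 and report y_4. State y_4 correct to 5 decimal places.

3.86006

y_1 = g(1.590000) = 5.480535
y_2 = g(5.480535) = 4.099624
y_3 = g(4.099624) = 3.867052
y_4 = g(3.867052) = 3.860058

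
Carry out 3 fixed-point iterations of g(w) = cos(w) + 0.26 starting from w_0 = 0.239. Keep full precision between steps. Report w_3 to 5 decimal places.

w_1 = g(0.239000) = 1.231575
w_2 = g(1.231575) = 0.592753
w_3 = g(0.592753) = 1.089406

1.08941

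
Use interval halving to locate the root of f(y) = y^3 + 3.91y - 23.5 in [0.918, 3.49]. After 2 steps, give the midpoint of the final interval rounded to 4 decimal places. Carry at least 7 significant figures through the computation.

2.5255

f(0.918000) = -19.136999, f(3.490000) = 32.654449 (opposite signs)
step 1: m = 2.204000, f(m) = -4.176174 < 0 → root in [2.204000, 3.490000]
step 2: m = 2.847000, f(m) = 10.707869 > 0 → root in [2.204000, 2.847000]
Midpoint of [2.204000, 2.847000] = 2.525500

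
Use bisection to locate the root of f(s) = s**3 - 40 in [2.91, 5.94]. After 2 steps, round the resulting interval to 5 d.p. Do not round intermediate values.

[2.91000, 3.66750]

f(2.910000) = -15.357829, f(5.940000) = 169.584584 (opposite signs)
step 1: m = 4.425000, f(m) = 46.644266 > 0 → root in [2.910000, 4.425000]
step 2: m = 3.667500, f(m) = 9.329915 > 0 → root in [2.910000, 3.667500]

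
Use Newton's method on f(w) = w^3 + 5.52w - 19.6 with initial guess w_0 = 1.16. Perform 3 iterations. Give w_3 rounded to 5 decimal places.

2.03206

Newton update: w ← w − f(w)/f'(w).
f'(w) = 3w^2 + 5.52
w_0 = 1.160000: f = -11.635904, f' = 9.556800 → w_1 = 1.160000 - (-11.635904)/(9.556800) = 2.377552
w_1 = 2.377552: f = 6.963810, f' = 22.478265 → w_2 = 2.377552 - (6.963810)/(22.478265) = 2.067750
w_2 = 2.067750: f = 0.654839, f' = 18.346775 → w_3 = 2.067750 - (0.654839)/(18.346775) = 2.032058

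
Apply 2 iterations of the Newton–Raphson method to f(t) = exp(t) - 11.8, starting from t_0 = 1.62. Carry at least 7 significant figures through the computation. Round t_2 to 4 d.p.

Newton update: t ← t − f(t)/f'(t).
f'(t) = exp(t)
t_0 = 1.620000: f = -6.746910, f' = 5.053090 → t_1 = 1.620000 - (-6.746910)/(5.053090) = 2.955205
t_1 = 2.955205: f = 7.405653, f' = 19.205653 → t_2 = 2.955205 - (7.405653)/(19.205653) = 2.569607

2.5696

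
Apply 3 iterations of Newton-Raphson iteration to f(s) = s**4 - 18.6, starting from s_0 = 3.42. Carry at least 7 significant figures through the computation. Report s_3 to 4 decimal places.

2.0962

f'(s) = 4s**3
s_0 = 3.420000: f = 118.205773, f' = 160.006752 → s_1 = 3.420000 - (118.205773)/(160.006752) = 2.681245
s_1 = 2.681245: f = 33.082803, f' = 77.102691 → s_2 = 2.681245 - (33.082803)/(77.102691) = 2.252171
s_2 = 2.252171: f = 7.127945, f' = 45.694487 → s_3 = 2.252171 - (7.127945)/(45.694487) = 2.096179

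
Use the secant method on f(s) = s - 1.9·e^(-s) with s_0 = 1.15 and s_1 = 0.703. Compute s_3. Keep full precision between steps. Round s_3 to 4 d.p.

Secant update: s_(k+1) = s_k − f(s_k)·(s_k − s_(k-1))/(f(s_k) − f(s_(k-1))).
f(s_0) = 0.548390, f(s_1) = -0.237686
s_2 = 0.703000 - (-0.237686)·(0.703000 - 1.150000)/(-0.237686 - (0.548390)) = 0.838159; f(s_2) = 0.016398
s_3 = 0.838159 - (0.016398)·(0.838159 - 0.703000)/(0.016398 - (-0.237686)) = 0.829436; f(s_3) = 0.000476

0.8294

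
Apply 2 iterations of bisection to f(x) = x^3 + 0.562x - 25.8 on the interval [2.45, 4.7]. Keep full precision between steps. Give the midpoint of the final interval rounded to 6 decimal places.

f(2.450000) = -9.716975, f(4.700000) = 80.664400 (opposite signs)
step 1: m = 3.575000, f(m) = 21.899884 > 0 → root in [2.450000, 3.575000]
step 2: m = 3.012500, f(m) = 3.231933 > 0 → root in [2.450000, 3.012500]
Midpoint of [2.450000, 3.012500] = 2.731250

2.731250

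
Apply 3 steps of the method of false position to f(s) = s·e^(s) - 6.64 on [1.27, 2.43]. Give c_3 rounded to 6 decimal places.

1.462243

f(1.270000) = -2.117717, f(2.430000) = 20.962083
step 1: c = 1.376437, f(c) = -1.188255 < 0 → new bracket [1.376437, 2.430000]
step 2: c = 1.432956, f(c) = -0.634385 < 0 → new bracket [1.432956, 2.430000]
step 3: c = 1.462243, f(c) = -0.329499 < 0 → new bracket [1.462243, 2.430000]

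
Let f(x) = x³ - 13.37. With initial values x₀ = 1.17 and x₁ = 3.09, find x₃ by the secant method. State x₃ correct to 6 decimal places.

2.266240

f(x_0) = -11.768387, f(x_1) = 16.133629
x_2 = 3.090000 - (16.133629)·(3.090000 - 1.170000)/(16.133629 - (-11.768387)) = 1.979809; f(x_2) = -5.609854
x_3 = 1.979809 - (-5.609854)·(1.979809 - 3.090000)/(-5.609854 - (16.133629)) = 2.266240; f(x_3) = -1.730944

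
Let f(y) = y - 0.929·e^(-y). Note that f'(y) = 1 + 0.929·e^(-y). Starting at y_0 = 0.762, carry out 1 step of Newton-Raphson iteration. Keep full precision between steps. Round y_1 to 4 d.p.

y_0 = 0.762000: f = 0.328406, f' = 1.433594 → y_1 = 0.762000 - (0.328406)/(1.433594) = 0.532921

0.5329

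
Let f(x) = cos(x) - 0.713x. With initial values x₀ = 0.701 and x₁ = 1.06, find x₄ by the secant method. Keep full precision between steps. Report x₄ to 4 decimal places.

0.8865

f(x_0) = 0.264385, f(x_1) = -0.266908
x_2 = 1.060000 - (-0.266908)·(1.060000 - 0.701000)/(-0.266908 - (0.264385)) = 0.879647; f(x_2) = 0.010234
x_3 = 0.879647 - (0.010234)·(0.879647 - 1.060000)/(0.010234 - (-0.266908)) = 0.886307; f(x_3) = 0.000340
x_4 = 0.886307 - (0.000340)·(0.886307 - 0.879647)/(0.000340 - (0.010234)) = 0.886536; f(x_4) = -0.000000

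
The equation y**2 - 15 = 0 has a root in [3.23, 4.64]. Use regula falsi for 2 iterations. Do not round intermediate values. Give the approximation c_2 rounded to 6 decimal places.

3.867295

f(3.230000) = -4.567100, f(4.640000) = 6.529600
step 1: c = 3.810318, f(c) = -0.481479 < 0 → new bracket [3.810318, 4.640000]
step 2: c = 3.867295, f(c) = -0.044027 < 0 → new bracket [3.867295, 4.640000]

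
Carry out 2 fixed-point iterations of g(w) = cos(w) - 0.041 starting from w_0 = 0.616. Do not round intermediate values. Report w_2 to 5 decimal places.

w_1 = g(0.616000) = 0.775196
w_2 = g(0.775196) = 0.673284

0.67328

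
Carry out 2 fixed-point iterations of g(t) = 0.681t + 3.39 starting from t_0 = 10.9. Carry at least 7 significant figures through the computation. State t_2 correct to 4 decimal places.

10.7536

t_1 = g(10.900000) = 10.812900
t_2 = g(10.812900) = 10.753585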